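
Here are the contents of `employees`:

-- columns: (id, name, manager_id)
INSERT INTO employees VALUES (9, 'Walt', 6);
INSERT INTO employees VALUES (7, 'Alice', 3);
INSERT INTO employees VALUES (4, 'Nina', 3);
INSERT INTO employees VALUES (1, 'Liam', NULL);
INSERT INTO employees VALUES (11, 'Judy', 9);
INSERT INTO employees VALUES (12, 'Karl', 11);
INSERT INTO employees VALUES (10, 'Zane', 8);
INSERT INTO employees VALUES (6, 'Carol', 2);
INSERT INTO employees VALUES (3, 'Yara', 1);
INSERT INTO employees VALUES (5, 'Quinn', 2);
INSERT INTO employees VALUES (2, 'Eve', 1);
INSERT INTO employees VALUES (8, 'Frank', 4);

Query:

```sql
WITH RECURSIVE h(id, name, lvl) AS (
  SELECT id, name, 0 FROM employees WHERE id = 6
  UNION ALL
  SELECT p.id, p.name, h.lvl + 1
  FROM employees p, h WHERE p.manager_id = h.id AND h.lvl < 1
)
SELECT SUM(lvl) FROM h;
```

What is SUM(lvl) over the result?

1

Base: id=6 (Carol) at lvl 0.
Iteration 1: rows with manager_id in {6} -> Walt (id 9, lvl 1).
Iteration 2: lvl < 1 fails for all current rows; recursion stops.
SUM(lvl) = 0 + 1 = 1.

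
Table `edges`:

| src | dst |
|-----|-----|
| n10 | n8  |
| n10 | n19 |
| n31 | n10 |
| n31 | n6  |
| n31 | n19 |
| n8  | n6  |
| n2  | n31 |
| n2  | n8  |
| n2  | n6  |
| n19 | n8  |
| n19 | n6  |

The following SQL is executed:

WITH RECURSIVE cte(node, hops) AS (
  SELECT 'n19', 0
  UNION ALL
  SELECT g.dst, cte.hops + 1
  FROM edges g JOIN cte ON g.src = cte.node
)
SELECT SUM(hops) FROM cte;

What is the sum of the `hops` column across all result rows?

Base: (n19, hops=0).
Iteration 1: edges from {n19} -> (n6, hops=1), (n8, hops=1).
Iteration 2: edges from {n6,n8} -> (n6, hops=2).
Iteration 3: no outgoing edges from {n6}; recursion stops.
SUM(hops) = 0 + 1 + 1 + 2 = 4.

4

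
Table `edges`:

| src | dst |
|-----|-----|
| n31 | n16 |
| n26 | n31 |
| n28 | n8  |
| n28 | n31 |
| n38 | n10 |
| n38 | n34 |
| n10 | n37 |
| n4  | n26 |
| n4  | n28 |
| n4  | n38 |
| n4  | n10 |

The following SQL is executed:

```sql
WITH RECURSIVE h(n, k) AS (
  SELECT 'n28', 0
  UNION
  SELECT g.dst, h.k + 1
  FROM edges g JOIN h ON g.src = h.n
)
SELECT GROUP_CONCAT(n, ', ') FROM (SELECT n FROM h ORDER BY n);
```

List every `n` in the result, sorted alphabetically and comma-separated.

Base: (n28, k=0).
Iteration 1: edges from {n28} -> (n31, k=1), (n8, k=1).
Iteration 2: edges from {n31,n8} -> (n16, k=2).
Iteration 3: no outgoing edges from {n16}; recursion stops.

n16, n28, n31, n8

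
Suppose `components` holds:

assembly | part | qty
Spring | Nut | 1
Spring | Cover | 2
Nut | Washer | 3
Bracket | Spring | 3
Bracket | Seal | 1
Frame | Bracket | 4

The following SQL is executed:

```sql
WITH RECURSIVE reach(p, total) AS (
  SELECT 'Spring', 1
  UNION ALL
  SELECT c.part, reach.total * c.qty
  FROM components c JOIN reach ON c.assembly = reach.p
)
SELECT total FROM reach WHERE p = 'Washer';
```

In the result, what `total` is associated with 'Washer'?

3

Base: (Spring, total=1).
Iteration 1: components of {Spring} -> Cover = 1*2 = 2, Nut = 1*1 = 1.
Iteration 2: components of {Cover,Nut} -> Washer = 1*3 = 3.
Iteration 3: no further components; recursion stops.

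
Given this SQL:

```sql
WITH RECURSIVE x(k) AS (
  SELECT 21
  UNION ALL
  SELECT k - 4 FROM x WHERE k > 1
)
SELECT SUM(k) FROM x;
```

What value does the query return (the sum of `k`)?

66

Base: k=21.
Iteration 1: 21 > 1 holds -> k = 21 - 4 = 17.
Iteration 2: 17 > 1 holds -> k = 17 - 4 = 13.
Iteration 3: 13 > 1 holds -> k = 13 - 4 = 9.
Iteration 4: 9 > 1 holds -> k = 9 - 4 = 5.
Iteration 5: 5 > 1 holds -> k = 5 - 4 = 1.
Iteration 6: 1 > 1 fails; recursion stops.
SUM(k) = 21 + 17 + 13 + 9 + 5 + 1 = 66.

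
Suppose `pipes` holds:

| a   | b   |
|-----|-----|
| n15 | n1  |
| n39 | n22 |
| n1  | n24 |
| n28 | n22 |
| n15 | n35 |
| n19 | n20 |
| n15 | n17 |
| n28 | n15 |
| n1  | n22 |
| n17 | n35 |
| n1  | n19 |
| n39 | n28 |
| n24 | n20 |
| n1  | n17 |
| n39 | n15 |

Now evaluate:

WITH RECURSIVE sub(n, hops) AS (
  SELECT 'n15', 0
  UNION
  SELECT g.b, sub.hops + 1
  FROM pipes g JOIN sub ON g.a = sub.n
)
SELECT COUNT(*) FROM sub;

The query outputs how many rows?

Base: (n15, hops=0).
Iteration 1: edges from {n15} -> (n1, hops=1), (n17, hops=1), (n35, hops=1).
Iteration 2: edges from {n1,n17,n35} -> (n17, hops=2), (n19, hops=2), (n22, hops=2), (n24, hops=2), (n35, hops=2).
Iteration 3: edges from {n17,n19,n22,n24,n35} -> (n20, hops=3), (n35, hops=3). [UNION drops 1 duplicate row(s)]
Iteration 4: no outgoing edges from {n20,n35}; recursion stops.
Total rows emitted: 11.

11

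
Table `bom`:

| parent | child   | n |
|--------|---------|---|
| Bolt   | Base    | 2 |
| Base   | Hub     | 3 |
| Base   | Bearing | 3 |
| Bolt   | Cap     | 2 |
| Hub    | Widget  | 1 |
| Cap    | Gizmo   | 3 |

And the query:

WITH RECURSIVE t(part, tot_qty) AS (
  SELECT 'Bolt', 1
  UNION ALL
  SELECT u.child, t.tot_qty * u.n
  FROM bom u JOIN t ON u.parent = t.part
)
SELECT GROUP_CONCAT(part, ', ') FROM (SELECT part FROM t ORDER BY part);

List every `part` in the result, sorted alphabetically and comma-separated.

Base: (Bolt, tot_qty=1).
Iteration 1: components of {Bolt} -> Base = 1*2 = 2, Cap = 1*2 = 2.
Iteration 2: components of {Base,Cap} -> Bearing = 2*3 = 6, Gizmo = 2*3 = 6, Hub = 2*3 = 6.
Iteration 3: components of {Bearing,Gizmo,Hub} -> Widget = 6*1 = 6.
Iteration 4: no further components; recursion stops.

Base, Bearing, Bolt, Cap, Gizmo, Hub, Widget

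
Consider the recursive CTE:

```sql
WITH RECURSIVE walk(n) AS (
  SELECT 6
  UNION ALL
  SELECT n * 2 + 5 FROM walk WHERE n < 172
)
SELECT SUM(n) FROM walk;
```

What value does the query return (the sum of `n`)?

663

Base: n=6.
Iteration 1: 6 < 172 holds -> n = 6 * 2 + 5 = 17.
Iteration 2: 17 < 172 holds -> n = 17 * 2 + 5 = 39.
Iteration 3: 39 < 172 holds -> n = 39 * 2 + 5 = 83.
Iteration 4: 83 < 172 holds -> n = 83 * 2 + 5 = 171.
Iteration 5: 171 < 172 holds -> n = 171 * 2 + 5 = 347.
Iteration 6: 347 < 172 fails; recursion stops.
SUM(n) = 6 + 17 + 39 + 83 + 171 + 347 = 663.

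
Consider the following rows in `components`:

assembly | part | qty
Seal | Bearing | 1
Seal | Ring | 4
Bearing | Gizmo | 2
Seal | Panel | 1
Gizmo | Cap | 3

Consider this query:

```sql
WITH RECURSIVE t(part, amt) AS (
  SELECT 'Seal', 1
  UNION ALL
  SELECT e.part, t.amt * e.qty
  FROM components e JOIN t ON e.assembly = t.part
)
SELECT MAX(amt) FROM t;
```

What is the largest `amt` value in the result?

Base: (Seal, amt=1).
Iteration 1: components of {Seal} -> Bearing = 1*1 = 1, Panel = 1*1 = 1, Ring = 1*4 = 4.
Iteration 2: components of {Bearing,Panel,Ring} -> Gizmo = 1*2 = 2.
Iteration 3: components of {Gizmo} -> Cap = 2*3 = 6.
Iteration 4: no further components; recursion stops.
amt values: 1, 1, 4, 1, 2, 6; the maximum is 6.

6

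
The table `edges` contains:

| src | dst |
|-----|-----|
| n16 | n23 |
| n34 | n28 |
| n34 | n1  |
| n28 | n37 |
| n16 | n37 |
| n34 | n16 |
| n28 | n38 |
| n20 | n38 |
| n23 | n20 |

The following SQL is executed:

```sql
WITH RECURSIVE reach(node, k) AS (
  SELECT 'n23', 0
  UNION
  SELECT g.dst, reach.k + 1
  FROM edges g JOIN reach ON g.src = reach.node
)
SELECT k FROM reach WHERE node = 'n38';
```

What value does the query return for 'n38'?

2

Base: (n23, k=0).
Iteration 1: edges from {n23} -> (n20, k=1).
Iteration 2: edges from {n20} -> (n38, k=2).
Iteration 3: no outgoing edges from {n38}; recursion stops.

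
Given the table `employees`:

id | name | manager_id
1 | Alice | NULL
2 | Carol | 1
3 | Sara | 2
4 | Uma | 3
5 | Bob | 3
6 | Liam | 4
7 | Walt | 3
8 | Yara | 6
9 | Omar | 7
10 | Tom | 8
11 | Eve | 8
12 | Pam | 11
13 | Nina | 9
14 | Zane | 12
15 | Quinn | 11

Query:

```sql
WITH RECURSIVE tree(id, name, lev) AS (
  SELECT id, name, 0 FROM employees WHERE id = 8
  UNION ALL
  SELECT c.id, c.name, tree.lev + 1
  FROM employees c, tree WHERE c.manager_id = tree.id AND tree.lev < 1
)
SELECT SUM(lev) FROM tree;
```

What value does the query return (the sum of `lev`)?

2

Base: id=8 (Yara) at lev 0.
Iteration 1: rows with manager_id in {8} -> Tom (id 10, lev 1), Eve (id 11, lev 1).
Iteration 2: lev < 1 fails for all current rows; recursion stops.
SUM(lev) = 0 + 1 + 1 = 2.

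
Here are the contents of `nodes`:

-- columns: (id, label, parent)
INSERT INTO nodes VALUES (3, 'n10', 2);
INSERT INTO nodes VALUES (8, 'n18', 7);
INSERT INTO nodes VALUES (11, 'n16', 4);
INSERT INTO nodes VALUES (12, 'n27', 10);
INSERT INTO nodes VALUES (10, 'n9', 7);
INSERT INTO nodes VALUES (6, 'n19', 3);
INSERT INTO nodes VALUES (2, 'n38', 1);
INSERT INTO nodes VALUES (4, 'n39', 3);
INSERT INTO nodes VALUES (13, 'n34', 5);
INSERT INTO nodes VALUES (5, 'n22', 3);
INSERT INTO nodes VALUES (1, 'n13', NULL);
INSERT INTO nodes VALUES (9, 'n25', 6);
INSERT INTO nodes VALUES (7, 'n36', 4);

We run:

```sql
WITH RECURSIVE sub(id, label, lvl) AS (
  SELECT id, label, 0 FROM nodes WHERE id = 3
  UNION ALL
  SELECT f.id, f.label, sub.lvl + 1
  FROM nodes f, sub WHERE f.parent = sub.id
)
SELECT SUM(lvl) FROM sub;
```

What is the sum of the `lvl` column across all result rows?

21

Base: id=3 (n10) at lvl 0.
Iteration 1: rows with parent in {3} -> n39 (id 4, lvl 1), n22 (id 5, lvl 1), n19 (id 6, lvl 1).
Iteration 2: rows with parent in {4,5,6} -> n36 (id 7, lvl 2), n25 (id 9, lvl 2), n16 (id 11, lvl 2), n34 (id 13, lvl 2).
Iteration 3: rows with parent in {7,9,11,13} -> n18 (id 8, lvl 3), n9 (id 10, lvl 3).
Iteration 4: rows with parent in {8,10} -> n27 (id 12, lvl 4).
Iteration 5: no rows with parent in {12}; recursion stops.
SUM(lvl) = 0 + 1 + 1 + 1 + 2 + 2 + 2 + 2 + 3 + 3 + 4 = 21.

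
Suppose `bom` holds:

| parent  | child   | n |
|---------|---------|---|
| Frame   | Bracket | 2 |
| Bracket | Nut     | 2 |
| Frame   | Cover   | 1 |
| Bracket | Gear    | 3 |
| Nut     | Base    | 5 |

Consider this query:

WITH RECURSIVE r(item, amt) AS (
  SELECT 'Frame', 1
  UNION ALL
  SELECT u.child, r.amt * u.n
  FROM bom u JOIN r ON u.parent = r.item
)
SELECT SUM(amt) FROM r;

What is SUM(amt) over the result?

Base: (Frame, amt=1).
Iteration 1: components of {Frame} -> Bracket = 1*2 = 2, Cover = 1*1 = 1.
Iteration 2: components of {Bracket,Cover} -> Gear = 2*3 = 6, Nut = 2*2 = 4.
Iteration 3: components of {Gear,Nut} -> Base = 4*5 = 20.
Iteration 4: no further components; recursion stops.
SUM(amt) = 1 + 2 + 1 + 4 + 6 + 20 = 34.

34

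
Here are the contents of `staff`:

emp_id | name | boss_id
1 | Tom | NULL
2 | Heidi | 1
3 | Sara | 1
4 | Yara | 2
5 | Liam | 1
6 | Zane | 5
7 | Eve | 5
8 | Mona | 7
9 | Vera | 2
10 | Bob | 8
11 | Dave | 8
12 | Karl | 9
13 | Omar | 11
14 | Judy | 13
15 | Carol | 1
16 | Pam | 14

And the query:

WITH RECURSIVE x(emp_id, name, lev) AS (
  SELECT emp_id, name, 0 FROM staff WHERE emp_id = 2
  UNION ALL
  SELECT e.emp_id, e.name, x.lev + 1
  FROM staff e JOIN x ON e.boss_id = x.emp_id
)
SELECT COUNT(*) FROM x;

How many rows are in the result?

4

Base: emp_id=2 (Heidi) at lev 0.
Iteration 1: rows with boss_id in {2} -> Yara (id 4, lev 1), Vera (id 9, lev 1).
Iteration 2: rows with boss_id in {4,9} -> Karl (id 12, lev 2).
Iteration 3: no rows with boss_id in {12}; recursion stops.
Total rows emitted: 4.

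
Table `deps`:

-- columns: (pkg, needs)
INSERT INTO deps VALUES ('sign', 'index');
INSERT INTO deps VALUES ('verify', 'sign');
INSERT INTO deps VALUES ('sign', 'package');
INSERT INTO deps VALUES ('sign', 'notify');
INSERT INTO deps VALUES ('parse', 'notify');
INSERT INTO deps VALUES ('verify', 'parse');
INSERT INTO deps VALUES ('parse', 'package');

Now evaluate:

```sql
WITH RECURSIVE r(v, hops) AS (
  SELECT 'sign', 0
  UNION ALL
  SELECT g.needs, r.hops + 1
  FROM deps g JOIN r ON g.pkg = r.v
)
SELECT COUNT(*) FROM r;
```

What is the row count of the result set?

Base: (sign, hops=0).
Iteration 1: edges from {sign} -> (index, hops=1), (notify, hops=1), (package, hops=1).
Iteration 2: no outgoing edges from {index,notify,package}; recursion stops.
Total rows emitted: 4.

4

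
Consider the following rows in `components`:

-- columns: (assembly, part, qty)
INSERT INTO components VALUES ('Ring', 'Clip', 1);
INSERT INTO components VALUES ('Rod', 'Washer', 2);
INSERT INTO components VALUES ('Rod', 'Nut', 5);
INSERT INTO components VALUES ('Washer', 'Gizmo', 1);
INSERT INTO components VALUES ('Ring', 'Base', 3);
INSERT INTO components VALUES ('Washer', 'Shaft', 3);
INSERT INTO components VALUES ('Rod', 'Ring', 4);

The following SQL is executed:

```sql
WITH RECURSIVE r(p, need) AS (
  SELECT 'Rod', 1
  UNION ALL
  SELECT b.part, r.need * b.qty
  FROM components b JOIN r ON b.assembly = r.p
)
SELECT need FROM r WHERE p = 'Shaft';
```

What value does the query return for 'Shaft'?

Base: (Rod, need=1).
Iteration 1: components of {Rod} -> Nut = 1*5 = 5, Ring = 1*4 = 4, Washer = 1*2 = 2.
Iteration 2: components of {Nut,Ring,Washer} -> Base = 4*3 = 12, Clip = 4*1 = 4, Gizmo = 2*1 = 2, Shaft = 2*3 = 6.
Iteration 3: no further components; recursion stops.

6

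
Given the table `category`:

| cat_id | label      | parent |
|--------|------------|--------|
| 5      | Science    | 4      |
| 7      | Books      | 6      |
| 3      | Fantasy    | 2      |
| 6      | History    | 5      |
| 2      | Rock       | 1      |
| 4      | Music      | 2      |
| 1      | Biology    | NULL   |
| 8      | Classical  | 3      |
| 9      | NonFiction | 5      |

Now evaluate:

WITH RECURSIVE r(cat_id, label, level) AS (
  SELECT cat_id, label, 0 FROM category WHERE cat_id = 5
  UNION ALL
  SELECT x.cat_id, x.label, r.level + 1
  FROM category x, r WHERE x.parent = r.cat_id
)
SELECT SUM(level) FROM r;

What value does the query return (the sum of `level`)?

4

Base: cat_id=5 (Science) at level 0.
Iteration 1: rows with parent in {5} -> History (id 6, level 1), NonFiction (id 9, level 1).
Iteration 2: rows with parent in {6,9} -> Books (id 7, level 2).
Iteration 3: no rows with parent in {7}; recursion stops.
SUM(level) = 0 + 1 + 1 + 2 = 4.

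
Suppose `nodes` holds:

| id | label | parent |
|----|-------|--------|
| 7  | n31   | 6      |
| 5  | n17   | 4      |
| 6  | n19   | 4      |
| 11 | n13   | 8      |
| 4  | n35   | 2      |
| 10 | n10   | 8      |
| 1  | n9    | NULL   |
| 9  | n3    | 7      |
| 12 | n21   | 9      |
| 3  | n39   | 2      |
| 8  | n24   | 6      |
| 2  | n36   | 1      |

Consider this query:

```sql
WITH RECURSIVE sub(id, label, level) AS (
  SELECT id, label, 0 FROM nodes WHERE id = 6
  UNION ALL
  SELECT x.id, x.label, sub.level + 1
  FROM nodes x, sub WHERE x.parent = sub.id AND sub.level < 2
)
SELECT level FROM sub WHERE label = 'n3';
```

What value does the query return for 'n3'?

2

Base: id=6 (n19) at level 0.
Iteration 1: rows with parent in {6} -> n31 (id 7, level 1), n24 (id 8, level 1).
Iteration 2: rows with parent in {7,8} -> n3 (id 9, level 2), n10 (id 10, level 2), n13 (id 11, level 2).
Iteration 3: level < 2 fails for all current rows; recursion stops.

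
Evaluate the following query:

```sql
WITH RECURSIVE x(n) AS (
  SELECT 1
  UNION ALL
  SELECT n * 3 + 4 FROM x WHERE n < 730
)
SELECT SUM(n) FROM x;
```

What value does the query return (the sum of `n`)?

Base: n=1.
Iteration 1: 1 < 730 holds -> n = 1 * 3 + 4 = 7.
Iteration 2: 7 < 730 holds -> n = 7 * 3 + 4 = 25.
Iteration 3: 25 < 730 holds -> n = 25 * 3 + 4 = 79.
Iteration 4: 79 < 730 holds -> n = 79 * 3 + 4 = 241.
Iteration 5: 241 < 730 holds -> n = 241 * 3 + 4 = 727.
Iteration 6: 727 < 730 holds -> n = 727 * 3 + 4 = 2185.
Iteration 7: 2185 < 730 fails; recursion stops.
SUM(n) = 1 + 7 + 25 + 79 + 241 + 727 + 2185 = 3265.

3265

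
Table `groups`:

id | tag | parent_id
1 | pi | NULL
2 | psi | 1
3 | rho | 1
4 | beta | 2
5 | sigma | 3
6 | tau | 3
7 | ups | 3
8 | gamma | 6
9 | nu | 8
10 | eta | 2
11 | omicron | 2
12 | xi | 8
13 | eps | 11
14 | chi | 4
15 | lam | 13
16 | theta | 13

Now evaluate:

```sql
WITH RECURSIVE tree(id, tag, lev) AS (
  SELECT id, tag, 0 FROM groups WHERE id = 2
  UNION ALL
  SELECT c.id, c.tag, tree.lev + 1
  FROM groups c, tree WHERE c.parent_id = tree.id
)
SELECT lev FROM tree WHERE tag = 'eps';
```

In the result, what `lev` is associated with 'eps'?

2

Base: id=2 (psi) at lev 0.
Iteration 1: rows with parent_id in {2} -> beta (id 4, lev 1), eta (id 10, lev 1), omicron (id 11, lev 1).
Iteration 2: rows with parent_id in {4,10,11} -> eps (id 13, lev 2), chi (id 14, lev 2).
Iteration 3: rows with parent_id in {13,14} -> lam (id 15, lev 3), theta (id 16, lev 3).
Iteration 4: no rows with parent_id in {15,16}; recursion stops.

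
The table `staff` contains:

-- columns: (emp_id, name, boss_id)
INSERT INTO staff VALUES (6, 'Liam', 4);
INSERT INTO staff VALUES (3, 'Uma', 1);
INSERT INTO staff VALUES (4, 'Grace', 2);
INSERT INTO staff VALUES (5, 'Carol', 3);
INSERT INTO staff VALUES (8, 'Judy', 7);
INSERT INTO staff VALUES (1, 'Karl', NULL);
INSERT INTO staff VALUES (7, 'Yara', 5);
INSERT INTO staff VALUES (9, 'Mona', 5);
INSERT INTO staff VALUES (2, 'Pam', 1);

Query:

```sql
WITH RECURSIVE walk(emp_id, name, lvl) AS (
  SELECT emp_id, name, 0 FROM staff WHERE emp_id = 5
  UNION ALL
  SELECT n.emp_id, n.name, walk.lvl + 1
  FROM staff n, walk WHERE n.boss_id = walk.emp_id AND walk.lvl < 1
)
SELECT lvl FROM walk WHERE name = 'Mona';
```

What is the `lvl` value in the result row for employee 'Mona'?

1

Base: emp_id=5 (Carol) at lvl 0.
Iteration 1: rows with boss_id in {5} -> Yara (id 7, lvl 1), Mona (id 9, lvl 1).
Iteration 2: lvl < 1 fails for all current rows; recursion stops.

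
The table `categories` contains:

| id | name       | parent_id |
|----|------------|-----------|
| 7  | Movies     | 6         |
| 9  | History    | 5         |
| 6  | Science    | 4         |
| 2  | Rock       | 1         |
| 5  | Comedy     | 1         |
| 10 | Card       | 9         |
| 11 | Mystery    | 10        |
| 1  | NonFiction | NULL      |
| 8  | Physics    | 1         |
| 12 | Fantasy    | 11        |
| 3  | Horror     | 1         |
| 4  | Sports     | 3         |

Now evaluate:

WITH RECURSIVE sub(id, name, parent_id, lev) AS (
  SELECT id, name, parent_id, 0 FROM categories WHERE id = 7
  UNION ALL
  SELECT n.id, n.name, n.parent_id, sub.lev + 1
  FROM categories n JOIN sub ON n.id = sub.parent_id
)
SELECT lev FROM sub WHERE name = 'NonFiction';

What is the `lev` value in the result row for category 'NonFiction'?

4

Base: id=7 (Movies), parent_id=6, lev 0.
Iteration 1: join on id=6 -> Science (id 6, parent_id=4, lev 1).
Iteration 2: join on id=4 -> Sports (id 4, parent_id=3, lev 2).
Iteration 3: join on id=3 -> Horror (id 3, parent_id=1, lev 3).
Iteration 4: join on id=1 -> NonFiction (id 1, parent_id=NULL, lev 4).
Iteration 5: parent_id is NULL; no match; recursion stops.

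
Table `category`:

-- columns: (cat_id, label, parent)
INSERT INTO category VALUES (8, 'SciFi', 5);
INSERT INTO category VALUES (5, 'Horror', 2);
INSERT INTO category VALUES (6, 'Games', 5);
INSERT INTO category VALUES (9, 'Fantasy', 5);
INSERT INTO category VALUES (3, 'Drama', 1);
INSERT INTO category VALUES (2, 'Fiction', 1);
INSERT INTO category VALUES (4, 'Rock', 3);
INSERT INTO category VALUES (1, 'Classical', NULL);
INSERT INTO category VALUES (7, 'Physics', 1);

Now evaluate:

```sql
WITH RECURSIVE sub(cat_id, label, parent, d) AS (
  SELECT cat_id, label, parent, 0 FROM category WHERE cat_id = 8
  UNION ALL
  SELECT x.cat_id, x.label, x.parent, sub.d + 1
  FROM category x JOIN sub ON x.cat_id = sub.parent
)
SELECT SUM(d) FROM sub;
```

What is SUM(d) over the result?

6

Base: cat_id=8 (SciFi), parent=5, d 0.
Iteration 1: join on cat_id=5 -> Horror (id 5, parent=2, d 1).
Iteration 2: join on cat_id=2 -> Fiction (id 2, parent=1, d 2).
Iteration 3: join on cat_id=1 -> Classical (id 1, parent=NULL, d 3).
Iteration 4: parent is NULL; no match; recursion stops.
SUM(d) = 0 + 1 + 2 + 3 = 6.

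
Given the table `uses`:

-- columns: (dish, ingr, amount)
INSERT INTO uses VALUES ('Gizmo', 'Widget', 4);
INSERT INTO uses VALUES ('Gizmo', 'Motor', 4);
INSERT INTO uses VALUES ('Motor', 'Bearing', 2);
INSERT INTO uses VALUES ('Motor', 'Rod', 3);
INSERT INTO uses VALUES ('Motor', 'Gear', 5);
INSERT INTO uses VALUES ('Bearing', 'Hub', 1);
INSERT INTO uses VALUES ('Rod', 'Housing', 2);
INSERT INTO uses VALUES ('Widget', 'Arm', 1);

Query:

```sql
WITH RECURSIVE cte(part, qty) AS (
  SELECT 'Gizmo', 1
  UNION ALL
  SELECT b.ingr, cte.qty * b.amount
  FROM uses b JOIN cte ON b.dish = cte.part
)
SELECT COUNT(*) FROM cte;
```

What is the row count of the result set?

Base: (Gizmo, qty=1).
Iteration 1: components of {Gizmo} -> Motor = 1*4 = 4, Widget = 1*4 = 4.
Iteration 2: components of {Motor,Widget} -> Arm = 4*1 = 4, Bearing = 4*2 = 8, Gear = 4*5 = 20, Rod = 4*3 = 12.
Iteration 3: components of {Arm,Bearing,Gear,Rod} -> Housing = 12*2 = 24, Hub = 8*1 = 8.
Iteration 4: no further components; recursion stops.
Total rows emitted: 9.

9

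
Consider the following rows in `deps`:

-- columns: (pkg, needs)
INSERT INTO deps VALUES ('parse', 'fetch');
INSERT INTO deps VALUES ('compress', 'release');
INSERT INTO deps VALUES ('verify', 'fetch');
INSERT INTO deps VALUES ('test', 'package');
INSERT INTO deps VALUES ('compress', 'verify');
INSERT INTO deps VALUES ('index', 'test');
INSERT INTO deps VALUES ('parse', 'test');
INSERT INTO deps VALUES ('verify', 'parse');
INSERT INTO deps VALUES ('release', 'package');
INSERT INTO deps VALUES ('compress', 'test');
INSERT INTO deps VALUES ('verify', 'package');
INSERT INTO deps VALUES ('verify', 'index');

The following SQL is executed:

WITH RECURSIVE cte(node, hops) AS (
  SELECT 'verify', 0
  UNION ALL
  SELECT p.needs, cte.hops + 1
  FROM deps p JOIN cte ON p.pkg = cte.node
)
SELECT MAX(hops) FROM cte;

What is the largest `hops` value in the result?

Base: (verify, hops=0).
Iteration 1: edges from {verify} -> (fetch, hops=1), (index, hops=1), (package, hops=1), (parse, hops=1).
Iteration 2: edges from {fetch,index,package,parse} -> (fetch, hops=2), (test, hops=2) x2. [UNION ALL keeps all 3 new rows, including repeats]
Iteration 3: edges from {fetch,test} -> (package, hops=3) x2. [UNION ALL keeps all 2 new rows, including repeats]
Iteration 4: no outgoing edges from {package}; recursion stops.
hops values: 0, 1, 1, 1, 1, 2, 2, 2, 3, 3; the maximum is 3.

3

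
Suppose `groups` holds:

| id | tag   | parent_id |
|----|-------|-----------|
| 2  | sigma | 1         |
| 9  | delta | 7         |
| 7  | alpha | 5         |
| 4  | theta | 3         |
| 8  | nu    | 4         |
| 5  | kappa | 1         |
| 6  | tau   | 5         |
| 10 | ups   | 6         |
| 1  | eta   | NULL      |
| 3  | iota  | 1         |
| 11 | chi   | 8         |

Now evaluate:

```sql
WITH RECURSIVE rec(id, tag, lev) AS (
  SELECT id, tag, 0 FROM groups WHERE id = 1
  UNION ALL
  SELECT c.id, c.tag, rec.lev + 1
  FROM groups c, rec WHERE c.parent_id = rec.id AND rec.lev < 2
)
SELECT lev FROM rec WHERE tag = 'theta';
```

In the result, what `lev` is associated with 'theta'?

Base: id=1 (eta) at lev 0.
Iteration 1: rows with parent_id in {1} -> sigma (id 2, lev 1), iota (id 3, lev 1), kappa (id 5, lev 1).
Iteration 2: rows with parent_id in {2,3,5} -> theta (id 4, lev 2), tau (id 6, lev 2), alpha (id 7, lev 2).
Iteration 3: lev < 2 fails for all current rows; recursion stops.

2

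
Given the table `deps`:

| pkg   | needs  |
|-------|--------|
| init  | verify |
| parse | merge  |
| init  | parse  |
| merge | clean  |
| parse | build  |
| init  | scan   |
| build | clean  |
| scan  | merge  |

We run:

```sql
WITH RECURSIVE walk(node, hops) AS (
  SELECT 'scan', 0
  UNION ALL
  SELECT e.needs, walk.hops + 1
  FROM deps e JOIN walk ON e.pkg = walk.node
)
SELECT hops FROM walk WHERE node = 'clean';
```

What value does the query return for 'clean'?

2

Base: (scan, hops=0).
Iteration 1: edges from {scan} -> (merge, hops=1).
Iteration 2: edges from {merge} -> (clean, hops=2).
Iteration 3: no outgoing edges from {clean}; recursion stops.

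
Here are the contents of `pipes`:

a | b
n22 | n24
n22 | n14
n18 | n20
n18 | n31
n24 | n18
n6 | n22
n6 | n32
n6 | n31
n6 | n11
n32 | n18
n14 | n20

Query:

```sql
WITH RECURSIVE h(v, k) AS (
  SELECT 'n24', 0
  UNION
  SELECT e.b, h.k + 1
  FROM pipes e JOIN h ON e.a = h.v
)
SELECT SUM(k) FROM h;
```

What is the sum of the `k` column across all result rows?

5

Base: (n24, k=0).
Iteration 1: edges from {n24} -> (n18, k=1).
Iteration 2: edges from {n18} -> (n20, k=2), (n31, k=2).
Iteration 3: no outgoing edges from {n20,n31}; recursion stops.
SUM(k) = 0 + 1 + 2 + 2 = 5.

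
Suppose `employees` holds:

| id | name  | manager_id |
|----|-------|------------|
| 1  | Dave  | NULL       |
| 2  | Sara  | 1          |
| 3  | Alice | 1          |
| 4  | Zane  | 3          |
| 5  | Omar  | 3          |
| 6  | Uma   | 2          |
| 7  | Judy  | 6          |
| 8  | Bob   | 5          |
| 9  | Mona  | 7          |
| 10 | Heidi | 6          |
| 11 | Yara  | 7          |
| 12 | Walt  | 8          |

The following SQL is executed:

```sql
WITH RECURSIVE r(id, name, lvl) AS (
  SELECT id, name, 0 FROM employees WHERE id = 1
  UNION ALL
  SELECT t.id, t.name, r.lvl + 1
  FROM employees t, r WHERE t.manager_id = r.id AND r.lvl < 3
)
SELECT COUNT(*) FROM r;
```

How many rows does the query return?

9

Base: id=1 (Dave) at lvl 0.
Iteration 1: rows with manager_id in {1} -> Sara (id 2, lvl 1), Alice (id 3, lvl 1).
Iteration 2: rows with manager_id in {2,3} -> Zane (id 4, lvl 2), Omar (id 5, lvl 2), Uma (id 6, lvl 2).
Iteration 3: rows with manager_id in {4,5,6} -> Judy (id 7, lvl 3), Bob (id 8, lvl 3), Heidi (id 10, lvl 3).
Iteration 4: lvl < 3 fails for all current rows; recursion stops.
Total rows emitted: 9.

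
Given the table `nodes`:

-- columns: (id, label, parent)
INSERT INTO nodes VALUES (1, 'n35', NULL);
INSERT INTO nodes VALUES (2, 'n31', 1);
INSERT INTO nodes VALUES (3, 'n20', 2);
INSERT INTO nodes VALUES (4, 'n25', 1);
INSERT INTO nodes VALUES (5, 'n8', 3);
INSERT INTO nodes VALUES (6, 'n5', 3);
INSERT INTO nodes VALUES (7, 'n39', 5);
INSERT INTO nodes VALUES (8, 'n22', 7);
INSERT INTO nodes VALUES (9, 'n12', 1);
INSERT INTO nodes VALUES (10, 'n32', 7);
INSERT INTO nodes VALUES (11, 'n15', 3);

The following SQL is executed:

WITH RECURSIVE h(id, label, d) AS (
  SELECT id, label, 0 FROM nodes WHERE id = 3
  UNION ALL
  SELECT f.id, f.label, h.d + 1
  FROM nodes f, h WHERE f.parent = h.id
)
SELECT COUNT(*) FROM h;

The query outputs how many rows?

Base: id=3 (n20) at d 0.
Iteration 1: rows with parent in {3} -> n8 (id 5, d 1), n5 (id 6, d 1), n15 (id 11, d 1).
Iteration 2: rows with parent in {5,6,11} -> n39 (id 7, d 2).
Iteration 3: rows with parent in {7} -> n22 (id 8, d 3), n32 (id 10, d 3).
Iteration 4: no rows with parent in {8,10}; recursion stops.
Total rows emitted: 7.

7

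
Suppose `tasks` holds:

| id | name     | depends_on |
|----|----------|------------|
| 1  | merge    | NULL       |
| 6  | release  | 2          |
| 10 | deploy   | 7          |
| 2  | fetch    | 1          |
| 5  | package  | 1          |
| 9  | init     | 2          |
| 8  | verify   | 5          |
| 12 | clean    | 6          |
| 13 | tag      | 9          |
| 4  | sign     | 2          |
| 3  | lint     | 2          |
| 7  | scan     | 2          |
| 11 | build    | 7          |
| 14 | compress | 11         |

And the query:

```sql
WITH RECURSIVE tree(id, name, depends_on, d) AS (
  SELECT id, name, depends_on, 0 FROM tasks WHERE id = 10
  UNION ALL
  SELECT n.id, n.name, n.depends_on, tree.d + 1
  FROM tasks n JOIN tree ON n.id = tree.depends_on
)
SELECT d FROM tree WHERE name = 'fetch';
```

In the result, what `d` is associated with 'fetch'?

Base: id=10 (deploy), depends_on=7, d 0.
Iteration 1: join on id=7 -> scan (id 7, depends_on=2, d 1).
Iteration 2: join on id=2 -> fetch (id 2, depends_on=1, d 2).
Iteration 3: join on id=1 -> merge (id 1, depends_on=NULL, d 3).
Iteration 4: depends_on is NULL; no match; recursion stops.

2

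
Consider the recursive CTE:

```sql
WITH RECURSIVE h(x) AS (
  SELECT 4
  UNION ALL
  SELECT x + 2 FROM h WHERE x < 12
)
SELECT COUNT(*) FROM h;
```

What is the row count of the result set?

5

Base: x=4.
Iteration 1: 4 < 12 holds -> x = 4 + 2 = 6.
Iteration 2: 6 < 12 holds -> x = 6 + 2 = 8.
Iteration 3: 8 < 12 holds -> x = 8 + 2 = 10.
Iteration 4: 10 < 12 holds -> x = 10 + 2 = 12.
Iteration 5: 12 < 12 fails; recursion stops.
Total rows emitted: 5.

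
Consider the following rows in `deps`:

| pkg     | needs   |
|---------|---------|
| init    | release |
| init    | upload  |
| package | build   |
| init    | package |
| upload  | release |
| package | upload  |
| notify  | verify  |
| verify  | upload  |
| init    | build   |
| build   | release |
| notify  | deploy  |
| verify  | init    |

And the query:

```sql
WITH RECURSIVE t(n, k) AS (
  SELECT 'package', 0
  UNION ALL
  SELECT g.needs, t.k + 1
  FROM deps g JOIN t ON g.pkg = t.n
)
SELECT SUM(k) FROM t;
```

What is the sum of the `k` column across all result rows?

Base: (package, k=0).
Iteration 1: edges from {package} -> (build, k=1), (upload, k=1).
Iteration 2: edges from {build,upload} -> (release, k=2) x2. [UNION ALL keeps all 2 new rows, including repeats]
Iteration 3: no outgoing edges from {release}; recursion stops.
SUM(k) = 0 + 1 + 1 + 2 + 2 = 6.

6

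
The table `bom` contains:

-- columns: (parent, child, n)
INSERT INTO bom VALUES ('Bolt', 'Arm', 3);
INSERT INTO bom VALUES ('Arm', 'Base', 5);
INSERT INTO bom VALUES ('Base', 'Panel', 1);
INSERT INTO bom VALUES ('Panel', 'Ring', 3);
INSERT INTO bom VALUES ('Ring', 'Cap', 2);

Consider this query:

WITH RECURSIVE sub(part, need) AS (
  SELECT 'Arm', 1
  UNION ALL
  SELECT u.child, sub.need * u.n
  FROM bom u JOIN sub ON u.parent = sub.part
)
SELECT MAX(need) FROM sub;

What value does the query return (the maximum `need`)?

30

Base: (Arm, need=1).
Iteration 1: components of {Arm} -> Base = 1*5 = 5.
Iteration 2: components of {Base} -> Panel = 5*1 = 5.
Iteration 3: components of {Panel} -> Ring = 5*3 = 15.
Iteration 4: components of {Ring} -> Cap = 15*2 = 30.
Iteration 5: no further components; recursion stops.
need values: 1, 5, 5, 15, 30; the maximum is 30.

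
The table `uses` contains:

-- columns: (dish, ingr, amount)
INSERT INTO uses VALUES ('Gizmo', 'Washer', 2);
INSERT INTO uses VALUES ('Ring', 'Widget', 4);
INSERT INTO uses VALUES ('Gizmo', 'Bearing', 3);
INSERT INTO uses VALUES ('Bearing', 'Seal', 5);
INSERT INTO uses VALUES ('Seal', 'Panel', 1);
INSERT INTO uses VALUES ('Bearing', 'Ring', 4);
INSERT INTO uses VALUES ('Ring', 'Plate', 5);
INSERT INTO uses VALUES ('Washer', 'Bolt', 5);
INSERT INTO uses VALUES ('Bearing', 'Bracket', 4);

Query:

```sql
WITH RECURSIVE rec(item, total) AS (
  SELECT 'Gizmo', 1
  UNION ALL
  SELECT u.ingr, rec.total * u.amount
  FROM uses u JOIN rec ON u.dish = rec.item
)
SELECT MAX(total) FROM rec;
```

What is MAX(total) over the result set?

60

Base: (Gizmo, total=1).
Iteration 1: components of {Gizmo} -> Bearing = 1*3 = 3, Washer = 1*2 = 2.
Iteration 2: components of {Bearing,Washer} -> Bolt = 2*5 = 10, Bracket = 3*4 = 12, Ring = 3*4 = 12, Seal = 3*5 = 15.
Iteration 3: components of {Bolt,Bracket,Ring,Seal} -> Panel = 15*1 = 15, Plate = 12*5 = 60, Widget = 12*4 = 48.
Iteration 4: no further components; recursion stops.
total values: 1, 2, 3, 10, 15, 12, 12, 15, 48, 60; the maximum is 60.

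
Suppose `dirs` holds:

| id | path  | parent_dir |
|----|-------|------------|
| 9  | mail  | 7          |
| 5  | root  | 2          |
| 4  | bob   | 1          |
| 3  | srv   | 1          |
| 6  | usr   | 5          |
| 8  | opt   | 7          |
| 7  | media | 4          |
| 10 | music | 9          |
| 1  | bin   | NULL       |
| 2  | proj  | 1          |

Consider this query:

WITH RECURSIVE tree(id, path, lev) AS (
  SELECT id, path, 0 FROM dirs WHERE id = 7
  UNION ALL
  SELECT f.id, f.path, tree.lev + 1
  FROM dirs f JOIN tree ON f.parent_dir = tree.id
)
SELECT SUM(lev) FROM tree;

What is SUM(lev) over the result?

4

Base: id=7 (media) at lev 0.
Iteration 1: rows with parent_dir in {7} -> opt (id 8, lev 1), mail (id 9, lev 1).
Iteration 2: rows with parent_dir in {8,9} -> music (id 10, lev 2).
Iteration 3: no rows with parent_dir in {10}; recursion stops.
SUM(lev) = 0 + 1 + 1 + 2 = 4.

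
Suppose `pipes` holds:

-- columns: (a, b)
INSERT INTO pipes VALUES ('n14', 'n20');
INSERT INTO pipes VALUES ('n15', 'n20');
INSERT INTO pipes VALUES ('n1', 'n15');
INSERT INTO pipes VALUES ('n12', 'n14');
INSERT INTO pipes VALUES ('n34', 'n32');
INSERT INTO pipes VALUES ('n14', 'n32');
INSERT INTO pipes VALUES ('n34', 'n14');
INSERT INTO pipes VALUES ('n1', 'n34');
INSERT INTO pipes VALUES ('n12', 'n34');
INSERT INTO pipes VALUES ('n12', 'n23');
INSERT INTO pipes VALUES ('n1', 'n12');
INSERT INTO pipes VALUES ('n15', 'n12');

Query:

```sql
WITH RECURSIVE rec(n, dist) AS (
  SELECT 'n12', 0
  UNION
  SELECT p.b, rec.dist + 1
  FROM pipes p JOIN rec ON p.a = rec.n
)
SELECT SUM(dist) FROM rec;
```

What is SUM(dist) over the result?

15

Base: (n12, dist=0).
Iteration 1: edges from {n12} -> (n14, dist=1), (n23, dist=1), (n34, dist=1).
Iteration 2: edges from {n14,n23,n34} -> (n14, dist=2), (n20, dist=2), (n32, dist=2). [UNION drops 1 duplicate row(s)]
Iteration 3: edges from {n14,n20,n32} -> (n20, dist=3), (n32, dist=3).
Iteration 4: no outgoing edges from {n20,n32}; recursion stops.
SUM(dist) = 0 + 1 + 1 + 1 + 2 + 2 + 2 + 3 + 3 = 15.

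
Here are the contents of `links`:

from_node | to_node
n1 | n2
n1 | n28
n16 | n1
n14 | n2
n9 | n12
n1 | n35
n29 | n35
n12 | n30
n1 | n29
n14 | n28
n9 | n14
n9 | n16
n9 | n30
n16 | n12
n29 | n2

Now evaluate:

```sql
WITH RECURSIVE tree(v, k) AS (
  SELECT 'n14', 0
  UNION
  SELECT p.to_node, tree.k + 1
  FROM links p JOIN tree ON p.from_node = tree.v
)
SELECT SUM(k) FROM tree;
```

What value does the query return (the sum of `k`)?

2

Base: (n14, k=0).
Iteration 1: edges from {n14} -> (n2, k=1), (n28, k=1).
Iteration 2: no outgoing edges from {n2,n28}; recursion stops.
SUM(k) = 0 + 1 + 1 = 2.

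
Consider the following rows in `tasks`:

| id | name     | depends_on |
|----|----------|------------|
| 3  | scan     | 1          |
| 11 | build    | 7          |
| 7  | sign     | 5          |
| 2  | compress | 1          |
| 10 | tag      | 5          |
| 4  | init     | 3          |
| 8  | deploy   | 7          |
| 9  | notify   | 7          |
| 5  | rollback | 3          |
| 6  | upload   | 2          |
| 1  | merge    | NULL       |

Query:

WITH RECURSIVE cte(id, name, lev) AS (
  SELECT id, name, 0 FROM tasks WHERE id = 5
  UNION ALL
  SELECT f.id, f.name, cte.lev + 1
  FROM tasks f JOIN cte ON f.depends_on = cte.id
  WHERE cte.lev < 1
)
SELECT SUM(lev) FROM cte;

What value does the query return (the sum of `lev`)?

2

Base: id=5 (rollback) at lev 0.
Iteration 1: rows with depends_on in {5} -> sign (id 7, lev 1), tag (id 10, lev 1).
Iteration 2: lev < 1 fails for all current rows; recursion stops.
SUM(lev) = 0 + 1 + 1 = 2.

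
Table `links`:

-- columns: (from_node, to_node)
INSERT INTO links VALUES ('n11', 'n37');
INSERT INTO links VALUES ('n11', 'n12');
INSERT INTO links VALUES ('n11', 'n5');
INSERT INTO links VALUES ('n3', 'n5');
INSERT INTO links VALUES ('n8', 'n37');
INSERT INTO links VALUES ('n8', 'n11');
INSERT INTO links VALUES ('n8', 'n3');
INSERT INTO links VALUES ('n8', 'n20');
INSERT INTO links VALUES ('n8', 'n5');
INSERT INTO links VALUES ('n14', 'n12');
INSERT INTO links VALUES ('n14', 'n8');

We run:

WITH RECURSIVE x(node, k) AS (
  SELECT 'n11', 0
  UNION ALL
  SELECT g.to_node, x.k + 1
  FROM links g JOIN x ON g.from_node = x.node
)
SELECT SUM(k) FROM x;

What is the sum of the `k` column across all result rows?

3

Base: (n11, k=0).
Iteration 1: edges from {n11} -> (n12, k=1), (n37, k=1), (n5, k=1).
Iteration 2: no outgoing edges from {n12,n37,n5}; recursion stops.
SUM(k) = 0 + 1 + 1 + 1 = 3.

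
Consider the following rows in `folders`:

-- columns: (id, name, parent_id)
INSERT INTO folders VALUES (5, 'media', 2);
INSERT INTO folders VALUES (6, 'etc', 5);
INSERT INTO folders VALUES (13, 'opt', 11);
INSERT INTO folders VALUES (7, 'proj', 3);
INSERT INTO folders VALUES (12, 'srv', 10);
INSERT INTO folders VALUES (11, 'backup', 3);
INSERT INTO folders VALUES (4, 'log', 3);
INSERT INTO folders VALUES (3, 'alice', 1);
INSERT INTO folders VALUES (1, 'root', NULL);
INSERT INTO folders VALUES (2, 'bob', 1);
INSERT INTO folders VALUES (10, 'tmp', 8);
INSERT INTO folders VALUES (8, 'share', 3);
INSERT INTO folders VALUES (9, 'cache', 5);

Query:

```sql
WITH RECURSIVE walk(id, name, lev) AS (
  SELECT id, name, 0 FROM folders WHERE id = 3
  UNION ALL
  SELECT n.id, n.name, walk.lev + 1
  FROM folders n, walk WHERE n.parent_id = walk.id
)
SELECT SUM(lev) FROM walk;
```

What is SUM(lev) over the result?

11

Base: id=3 (alice) at lev 0.
Iteration 1: rows with parent_id in {3} -> log (id 4, lev 1), proj (id 7, lev 1), share (id 8, lev 1), backup (id 11, lev 1).
Iteration 2: rows with parent_id in {4,7,8,11} -> tmp (id 10, lev 2), opt (id 13, lev 2).
Iteration 3: rows with parent_id in {10,13} -> srv (id 12, lev 3).
Iteration 4: no rows with parent_id in {12}; recursion stops.
SUM(lev) = 0 + 1 + 1 + 1 + 1 + 2 + 2 + 3 = 11.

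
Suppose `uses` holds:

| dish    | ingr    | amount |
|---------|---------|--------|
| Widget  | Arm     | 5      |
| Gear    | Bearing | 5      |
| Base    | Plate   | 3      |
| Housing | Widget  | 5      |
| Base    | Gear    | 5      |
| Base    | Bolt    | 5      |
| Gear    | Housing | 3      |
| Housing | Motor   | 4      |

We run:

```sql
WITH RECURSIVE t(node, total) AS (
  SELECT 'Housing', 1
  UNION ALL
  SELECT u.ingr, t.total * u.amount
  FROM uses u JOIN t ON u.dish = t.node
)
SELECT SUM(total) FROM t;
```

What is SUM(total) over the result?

Base: (Housing, total=1).
Iteration 1: components of {Housing} -> Motor = 1*4 = 4, Widget = 1*5 = 5.
Iteration 2: components of {Motor,Widget} -> Arm = 5*5 = 25.
Iteration 3: no further components; recursion stops.
SUM(total) = 1 + 5 + 4 + 25 = 35.

35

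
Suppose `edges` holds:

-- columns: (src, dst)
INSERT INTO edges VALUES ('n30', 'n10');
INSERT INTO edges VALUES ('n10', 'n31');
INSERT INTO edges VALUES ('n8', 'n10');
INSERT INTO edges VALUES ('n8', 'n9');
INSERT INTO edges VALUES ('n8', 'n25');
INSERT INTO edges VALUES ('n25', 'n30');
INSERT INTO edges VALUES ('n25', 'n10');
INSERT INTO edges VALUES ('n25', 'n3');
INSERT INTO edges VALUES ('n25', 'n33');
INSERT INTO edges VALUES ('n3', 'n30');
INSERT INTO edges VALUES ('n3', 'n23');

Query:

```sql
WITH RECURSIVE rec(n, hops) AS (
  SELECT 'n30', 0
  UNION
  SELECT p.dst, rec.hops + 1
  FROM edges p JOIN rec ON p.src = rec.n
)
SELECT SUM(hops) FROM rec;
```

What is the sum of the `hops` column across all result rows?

3

Base: (n30, hops=0).
Iteration 1: edges from {n30} -> (n10, hops=1).
Iteration 2: edges from {n10} -> (n31, hops=2).
Iteration 3: no outgoing edges from {n31}; recursion stops.
SUM(hops) = 0 + 1 + 2 = 3.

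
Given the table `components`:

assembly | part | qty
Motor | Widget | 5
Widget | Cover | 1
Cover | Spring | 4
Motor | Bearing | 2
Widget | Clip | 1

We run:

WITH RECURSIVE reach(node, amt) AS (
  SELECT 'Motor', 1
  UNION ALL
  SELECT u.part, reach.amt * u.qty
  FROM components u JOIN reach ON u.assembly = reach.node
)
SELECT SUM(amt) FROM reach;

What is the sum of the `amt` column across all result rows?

38

Base: (Motor, amt=1).
Iteration 1: components of {Motor} -> Bearing = 1*2 = 2, Widget = 1*5 = 5.
Iteration 2: components of {Bearing,Widget} -> Clip = 5*1 = 5, Cover = 5*1 = 5.
Iteration 3: components of {Clip,Cover} -> Spring = 5*4 = 20.
Iteration 4: no further components; recursion stops.
SUM(amt) = 1 + 5 + 2 + 5 + 5 + 20 = 38.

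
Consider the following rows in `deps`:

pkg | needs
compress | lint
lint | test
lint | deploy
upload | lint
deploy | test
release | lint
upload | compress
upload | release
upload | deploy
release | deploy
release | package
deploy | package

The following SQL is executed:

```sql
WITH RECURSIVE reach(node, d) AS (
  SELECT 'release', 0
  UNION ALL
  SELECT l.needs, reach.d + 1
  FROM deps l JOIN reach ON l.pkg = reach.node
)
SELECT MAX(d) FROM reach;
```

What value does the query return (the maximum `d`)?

Base: (release, d=0).
Iteration 1: edges from {release} -> (deploy, d=1), (lint, d=1), (package, d=1).
Iteration 2: edges from {deploy,lint,package} -> (deploy, d=2), (package, d=2), (test, d=2) x2. [UNION ALL keeps all 4 new rows, including repeats]
Iteration 3: edges from {deploy,package,test} -> (package, d=3), (test, d=3).
Iteration 4: no outgoing edges from {package,test}; recursion stops.
d values: 0, 1, 1, 1, 2, 2, 2, 2, 3, 3; the maximum is 3.

3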